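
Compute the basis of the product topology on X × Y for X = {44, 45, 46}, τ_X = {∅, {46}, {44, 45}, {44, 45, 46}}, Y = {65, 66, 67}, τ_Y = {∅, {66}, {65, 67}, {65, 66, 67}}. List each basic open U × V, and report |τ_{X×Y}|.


Basis B = {∅ × ∅, {46} × {66}, {44, 45} × {66}, {46} × {65, 67}, {44, 45, 46} × {66}, {46} × {65, 66, 67}, {44, 45} × {65, 67}, {44, 45} × {65, 66, 67}, {44, 45, 46} × {65, 67}, {44, 45, 46} × {65, 66, 67}}; |τ_{X×Y}| = 16.

Enumerate products U × V with U ∈ τ_X, V ∈ τ_Y (deduplicated):
  ∅ × ∅ = {} (∅)
  {46} × {66} = {(46,66)}
  {44, 45} × {66} = {(44,66), (45,66)}
  {46} × {65, 67} = {(46,65), (46,67)}
  {44, 45, 46} × {66} = {(44,66), (45,66), (46,66)}
  {46} × {65, 66, 67} = {(46,65), (46,66), (46,67)}
  {44, 45} × {65, 67} = {(44,65), (44,67), (45,65), (45,67)}
  {44, 45} × {65, 66, 67} = {(44,65), (44,66), (44,67), (45,65), (45,66), (45,67)}
  {44, 45, 46} × {65, 67} = {(44,65), (44,67), (45,65), (45,67), (46,65), (46,67)}
  {44, 45, 46} × {65, 66, 67} = {(44,65), (44,66), (44,67), (45,65), (45,66), (45,67), (46,65), (46,66), (46,67)}
These 10 distinct sets form the basis B.
Close under arbitrary unions to get τ_{X×Y}; counting gives |τ_{X×Y}| = 16.


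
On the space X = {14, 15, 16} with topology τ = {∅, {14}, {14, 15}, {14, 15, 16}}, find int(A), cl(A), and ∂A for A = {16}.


int(A) = ∅, cl(A) = {16}, ∂A = {16}.

Closed sets in (X, τ) are complements of opens:
  closed(X, τ) = {∅, {16}, {15, 16}, {14, 15, 16}}.
int(A) = ⋃ {U ∈ τ : U ⊆ A}. Opens contained in A: ∅.
Taking the union of these: int(A) = ∅.
cl(A) = ⋂ {C closed : A ⊆ C}. Closed sets containing A: {16}, {15, 16}, {14, 15, 16}.
Intersecting these: cl(A) = {16}.
∂A = cl(A) ∖ int(A) = {16} ∖ ∅ = {16}.


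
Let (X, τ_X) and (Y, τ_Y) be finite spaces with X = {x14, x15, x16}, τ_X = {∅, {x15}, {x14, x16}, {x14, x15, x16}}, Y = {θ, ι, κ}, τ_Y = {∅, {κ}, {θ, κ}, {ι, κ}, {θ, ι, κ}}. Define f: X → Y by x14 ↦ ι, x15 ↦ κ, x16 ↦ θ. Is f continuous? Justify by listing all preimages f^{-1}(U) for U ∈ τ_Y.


f is NOT continuous.

Compute f^{-1}(U) for each U ∈ τ_Y:
  U = ∅: f^{-1}(U) = ∅ ∈ τ_X ✓.
  U = {κ}: f^{-1}(U) = {x15} ∈ τ_X ✓.
  U = {θ, κ}: f^{-1}(U) = {x15, x16} ∉ τ_X ✗.
  U = {ι, κ}: f^{-1}(U) = {x14, x15} ∉ τ_X ✗.
  U = {θ, ι, κ}: f^{-1}(U) = {x14, x15, x16} ∈ τ_X ✓.
Found U = {θ, κ} with f^{-1}(U) = {x15, x16} not in τ_X. Therefore f is NOT continuous.


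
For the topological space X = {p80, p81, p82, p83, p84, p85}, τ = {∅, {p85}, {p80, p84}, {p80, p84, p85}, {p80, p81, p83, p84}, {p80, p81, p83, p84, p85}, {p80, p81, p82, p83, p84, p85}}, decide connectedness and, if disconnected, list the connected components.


(X, τ) is connected.

Find clopen sets (U ∈ τ with X ∖ U ∈ τ):
  U = ∅, X ∖ U = {p80, p81, p82, p83, p84, p85} — both open, so U is clopen.
  U = {p80, p81, p82, p83, p84, p85}, X ∖ U = ∅ — both open, so U is clopen.
Only trivial clopens (∅ and X) exist, so (X, τ) is connected.
Compute connected components by grouping points that agree on all clopens:
  component: {p80, p81, p82, p83, p84, p85}


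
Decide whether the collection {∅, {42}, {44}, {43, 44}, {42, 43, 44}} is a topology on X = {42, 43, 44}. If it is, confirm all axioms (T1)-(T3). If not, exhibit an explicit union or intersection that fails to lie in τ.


τ is NOT a topology on X.

Axiom (T1): ∅ ∈ τ? Yes; X ∈ τ? Yes.
Axiom (T2/T3): check pairwise unions and intersections of members of τ.
Counterexample for (T2): {42} ∪ {44} = {42, 44} ∉ τ. Therefore τ is NOT a topology.


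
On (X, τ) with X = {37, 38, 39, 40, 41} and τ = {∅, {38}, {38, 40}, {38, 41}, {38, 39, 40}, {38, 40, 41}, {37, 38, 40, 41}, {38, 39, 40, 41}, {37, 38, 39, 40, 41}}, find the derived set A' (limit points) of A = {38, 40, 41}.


A' = {37, 39, 40, 41}

For each x ∈ X, list the open sets U ∈ τ with x ∈ U, then check whether U ∩ (A ∖ {x}) ≠ ∅ for every such U.
  x = 37: opens ∋ x are {37, 38, 40, 41}, {37, 38, 39, 40, 41}; each meets A ∖ {37}, so x IS a limit point.
  x = 38: open {38} ∋ x has {38} ∩ (A ∖ {38}) = ∅, so x is NOT a limit point.
  x = 39: opens ∋ x are {38, 39, 40}, {38, 39, 40, 41}, {37, 38, 39, 40, 41}; each meets A ∖ {39}, so x IS a limit point.
  x = 40: opens ∋ x are {38, 40}, {38, 39, 40}, {38, 40, 41}, {37, 38, 40, 41}, {38, 39, 40, 41}, {37, 38, 39, 40, 41}; each meets A ∖ {40}, so x IS a limit point.
  x = 41: opens ∋ x are {38, 41}, {38, 40, 41}, {37, 38, 40, 41}, {38, 39, 40, 41}, {37, 38, 39, 40, 41}; each meets A ∖ {41}, so x IS a limit point.
Collecting: A' = {37, 39, 40, 41}.


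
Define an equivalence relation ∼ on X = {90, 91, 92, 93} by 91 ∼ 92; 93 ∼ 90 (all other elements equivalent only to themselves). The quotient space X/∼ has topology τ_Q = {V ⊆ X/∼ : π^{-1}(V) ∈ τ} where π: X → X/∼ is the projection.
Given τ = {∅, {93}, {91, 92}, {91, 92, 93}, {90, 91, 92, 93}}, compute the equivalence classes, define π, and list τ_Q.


X/∼ = {[90=93], [91=92]}; |τ_Q| = 3.

Equivalence classes: [90=93], [91=92].
Quotient map π: X → X/∼ sends 90 ↦ [90=93], 91 ↦ [91=92], 92 ↦ [91=92], 93 ↦ [90=93].
For each subset V ⊆ X/∼, compute π^{-1}(V) ⊆ X and check whether π^{-1}(V) ∈ τ. V is open in τ_Q iff π^{-1}(V) ∈ τ.
  V = {}: π^{-1}(V) = ∅ ∈ τ ✓.
  V = {[90=93]}: π^{-1}(V) = {90, 93} ∉ τ ✗.
  V = {[91=92]}: π^{-1}(V) = {91, 92} ∈ τ ✓.
  V = {[90=93], [91=92]}: π^{-1}(V) = {90, 91, 92, 93} ∈ τ ✓.
Open sets in the quotient: τ_Q = {{}, {[91=92]}, {[90=93], [91=92]}} (3 elements).


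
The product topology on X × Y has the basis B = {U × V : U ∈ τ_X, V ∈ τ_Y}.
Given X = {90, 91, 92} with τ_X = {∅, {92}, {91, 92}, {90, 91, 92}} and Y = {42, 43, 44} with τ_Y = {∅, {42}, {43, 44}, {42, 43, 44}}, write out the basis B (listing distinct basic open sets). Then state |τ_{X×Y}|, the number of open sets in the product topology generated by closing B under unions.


Basis B = {∅ × ∅, {92} × {42}, {91, 92} × {42}, {92} × {43, 44}, {90, 91, 92} × {42}, {92} × {42, 43, 44}, {91, 92} × {43, 44}, {90, 91, 92} × {43, 44}, {91, 92} × {42, 43, 44}, {90, 91, 92} × {42, 43, 44}}; |τ_{X×Y}| = 16.

Enumerate products U × V with U ∈ τ_X, V ∈ τ_Y (deduplicated):
  ∅ × ∅ = {} (∅)
  {92} × {42} = {(92,42)}
  {91, 92} × {42} = {(91,42), (92,42)}
  {92} × {43, 44} = {(92,43), (92,44)}
  {90, 91, 92} × {42} = {(90,42), (91,42), (92,42)}
  {92} × {42, 43, 44} = {(92,42), (92,43), (92,44)}
  {91, 92} × {43, 44} = {(91,43), (91,44), (92,43), (92,44)}
  {90, 91, 92} × {43, 44} = {(90,43), (90,44), (91,43), (91,44), (92,43), (92,44)}
  {91, 92} × {42, 43, 44} = {(91,42), (91,43), (91,44), (92,42), (92,43), (92,44)}
  {90, 91, 92} × {42, 43, 44} = {(90,42), (90,43), (90,44), (91,42), (91,43), (91,44), (92,42), (92,43), (92,44)}
These 10 distinct sets form the basis B.
Close under arbitrary unions to get τ_{X×Y}; counting gives |τ_{X×Y}| = 16.


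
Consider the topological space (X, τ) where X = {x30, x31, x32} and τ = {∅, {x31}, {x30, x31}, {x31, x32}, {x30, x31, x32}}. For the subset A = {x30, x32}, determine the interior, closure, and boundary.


int(A) = ∅, cl(A) = {x30, x32}, ∂A = {x30, x32}.

Closed sets in (X, τ) are complements of opens:
  closed(X, τ) = {∅, {x30}, {x32}, {x30, x32}, {x30, x31, x32}}.
int(A) = ⋃ {U ∈ τ : U ⊆ A}. Opens contained in A: ∅.
Taking the union of these: int(A) = ∅.
cl(A) = ⋂ {C closed : A ⊆ C}. Closed sets containing A: {x30, x32}, {x30, x31, x32}.
Intersecting these: cl(A) = {x30, x32}.
∂A = cl(A) ∖ int(A) = {x30, x32} ∖ ∅ = {x30, x32}.


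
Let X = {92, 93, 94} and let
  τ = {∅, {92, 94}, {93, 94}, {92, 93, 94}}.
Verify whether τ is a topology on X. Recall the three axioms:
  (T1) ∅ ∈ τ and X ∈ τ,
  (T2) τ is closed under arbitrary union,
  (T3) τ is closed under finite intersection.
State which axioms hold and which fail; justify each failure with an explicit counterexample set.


τ is NOT a topology on X.

Axiom (T1): ∅ ∈ τ? Yes; X ∈ τ? Yes.
Axiom (T2/T3): check pairwise unions and intersections of members of τ.
Counterexample for (T3): {92, 94} ∩ {93, 94} = {94} ∉ τ. Therefore τ is NOT a topology.


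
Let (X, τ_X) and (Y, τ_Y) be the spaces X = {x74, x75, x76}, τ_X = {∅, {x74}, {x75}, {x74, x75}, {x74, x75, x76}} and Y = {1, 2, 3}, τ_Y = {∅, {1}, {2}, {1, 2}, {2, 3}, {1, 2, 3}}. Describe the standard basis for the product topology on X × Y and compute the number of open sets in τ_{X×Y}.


Basis B = {∅ × ∅, {x74} × {1}, {x74} × {2}, {x75} × {1}, {x75} × {2}, {x74} × {1, 2}, {x74, x75} × {1}, {x74} × {2, 3}, {x74, x75} × {2}, {x75} × {1, 2}, {x75} × {2, 3}, {x74} × {1, 2, 3}, {x74, x75, x76} × {1}, {x74, x75, x76} × {2}, {x75} × {1, 2, 3}, {x74, x75} × {1, 2}, {x74, x75} × {2, 3}, {x74, x75} × {1, 2, 3}, {x74, x75, x76} × {1, 2}, {x74, x75, x76} × {2, 3}, {x74, x75, x76} × {1, 2, 3}}; |τ_{X×Y}| = 70.

Enumerate products U × V with U ∈ τ_X, V ∈ τ_Y (deduplicated):
  ∅ × ∅ = {} (∅)
  {x74} × {1} = {(x74,1)}
  {x74} × {2} = {(x74,2)}
  {x75} × {1} = {(x75,1)}
  {x75} × {2} = {(x75,2)}
  {x74} × {1, 2} = {(x74,1), (x74,2)}
  {x74, x75} × {1} = {(x74,1), (x75,1)}
  {x74} × {2, 3} = {(x74,2), (x74,3)}
  {x74, x75} × {2} = {(x74,2), (x75,2)}
  {x75} × {1, 2} = {(x75,1), (x75,2)}
  {x75} × {2, 3} = {(x75,2), (x75,3)}
  {x74} × {1, 2, 3} = {(x74,1), (x74,2), (x74,3)}
  {x74, x75, x76} × {1} = {(x74,1), (x75,1), (x76,1)}
  {x74, x75, x76} × {2} = {(x74,2), (x75,2), (x76,2)}
  {x75} × {1, 2, 3} = {(x75,1), (x75,2), (x75,3)}
  {x74, x75} × {1, 2} = {(x74,1), (x74,2), (x75,1), (x75,2)}
  {x74, x75} × {2, 3} = {(x74,2), (x74,3), (x75,2), (x75,3)}
  {x74, x75} × {1, 2, 3} = {(x74,1), (x74,2), (x74,3), (x75,1), (x75,2), (x75,3)}
  {x74, x75, x76} × {1, 2} = {(x74,1), (x74,2), (x75,1), (x75,2), (x76,1), (x76,2)}
  {x74, x75, x76} × {2, 3} = {(x74,2), (x74,3), (x75,2), (x75,3), (x76,2), (x76,3)}
  {x74, x75, x76} × {1, 2, 3} = {(x74,1), (x74,2), (x74,3), (x75,1), (x75,2), (x75,3), (x76,1), (x76,2), (x76,3)}
These 21 distinct sets form the basis B.
Close under arbitrary unions to get τ_{X×Y}; counting gives |τ_{X×Y}| = 70.


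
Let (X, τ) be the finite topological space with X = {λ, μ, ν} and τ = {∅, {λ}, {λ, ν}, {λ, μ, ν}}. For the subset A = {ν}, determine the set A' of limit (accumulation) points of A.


A' = {μ}

For each x ∈ X, list the open sets U ∈ τ with x ∈ U, then check whether U ∩ (A ∖ {x}) ≠ ∅ for every such U.
  x = λ: open {λ} ∋ x has {λ} ∩ (A ∖ {λ}) = ∅, so x is NOT a limit point.
  x = μ: opens ∋ x are {λ, μ, ν}; each meets A ∖ {μ}, so x IS a limit point.
  x = ν: open {λ, ν} ∋ x has {λ, ν} ∩ (A ∖ {ν}) = ∅, so x is NOT a limit point.
Collecting: A' = {μ}.


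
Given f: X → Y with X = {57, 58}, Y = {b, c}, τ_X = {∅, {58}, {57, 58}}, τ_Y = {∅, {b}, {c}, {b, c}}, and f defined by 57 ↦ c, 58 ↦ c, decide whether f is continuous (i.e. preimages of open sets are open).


f IS continuous.

Compute f^{-1}(U) for each U ∈ τ_Y:
  U = ∅: f^{-1}(U) = ∅ ∈ τ_X ✓.
  U = {b}: f^{-1}(U) = ∅ ∈ τ_X ✓.
  U = {c}: f^{-1}(U) = {57, 58} ∈ τ_X ✓.
  U = {b, c}: f^{-1}(U) = {57, 58} ∈ τ_X ✓.
Every preimage lies in τ_X, so f IS continuous.


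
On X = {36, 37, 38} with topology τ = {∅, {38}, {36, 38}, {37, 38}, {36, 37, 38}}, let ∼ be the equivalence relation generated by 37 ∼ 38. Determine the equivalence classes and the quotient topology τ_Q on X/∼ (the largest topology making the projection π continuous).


X/∼ = {[36], [37=38]}; |τ_Q| = 3.

Equivalence classes: [36], [37=38].
Quotient map π: X → X/∼ sends 36 ↦ [36], 37 ↦ [37=38], 38 ↦ [37=38].
For each subset V ⊆ X/∼, compute π^{-1}(V) ⊆ X and check whether π^{-1}(V) ∈ τ. V is open in τ_Q iff π^{-1}(V) ∈ τ.
  V = {}: π^{-1}(V) = ∅ ∈ τ ✓.
  V = {[36]}: π^{-1}(V) = {36} ∉ τ ✗.
  V = {[37=38]}: π^{-1}(V) = {37, 38} ∈ τ ✓.
  V = {[36], [37=38]}: π^{-1}(V) = {36, 37, 38} ∈ τ ✓.
Open sets in the quotient: τ_Q = {{}, {[37=38]}, {[36], [37=38]}} (3 elements).


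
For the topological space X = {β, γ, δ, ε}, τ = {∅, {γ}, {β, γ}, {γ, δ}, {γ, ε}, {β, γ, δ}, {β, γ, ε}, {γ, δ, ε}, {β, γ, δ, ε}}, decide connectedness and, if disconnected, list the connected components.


(X, τ) is connected.

Find clopen sets (U ∈ τ with X ∖ U ∈ τ):
  U = ∅, X ∖ U = {β, γ, δ, ε} — both open, so U is clopen.
  U = {β, γ, δ, ε}, X ∖ U = ∅ — both open, so U is clopen.
Only trivial clopens (∅ and X) exist, so (X, τ) is connected.
Compute connected components by grouping points that agree on all clopens:
  component: {β, γ, δ, ε}


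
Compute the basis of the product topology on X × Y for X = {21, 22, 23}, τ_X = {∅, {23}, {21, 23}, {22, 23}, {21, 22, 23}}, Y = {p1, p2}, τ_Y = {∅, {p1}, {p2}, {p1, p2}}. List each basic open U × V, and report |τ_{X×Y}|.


Basis B = {∅ × ∅, {23} × {p1}, {23} × {p2}, {21, 23} × {p1}, {21, 23} × {p2}, {22, 23} × {p1}, {22, 23} × {p2}, {23} × {p1, p2}, {21, 22, 23} × {p1}, {21, 22, 23} × {p2}, {21, 23} × {p1, p2}, {22, 23} × {p1, p2}, {21, 22, 23} × {p1, p2}}; |τ_{X×Y}| = 25.

Enumerate products U × V with U ∈ τ_X, V ∈ τ_Y (deduplicated):
  ∅ × ∅ = {} (∅)
  {23} × {p1} = {(23,p1)}
  {23} × {p2} = {(23,p2)}
  {21, 23} × {p1} = {(21,p1), (23,p1)}
  {21, 23} × {p2} = {(21,p2), (23,p2)}
  {22, 23} × {p1} = {(22,p1), (23,p1)}
  {22, 23} × {p2} = {(22,p2), (23,p2)}
  {23} × {p1, p2} = {(23,p1), (23,p2)}
  {21, 22, 23} × {p1} = {(21,p1), (22,p1), (23,p1)}
  {21, 22, 23} × {p2} = {(21,p2), (22,p2), (23,p2)}
  {21, 23} × {p1, p2} = {(21,p1), (21,p2), (23,p1), (23,p2)}
  {22, 23} × {p1, p2} = {(22,p1), (22,p2), (23,p1), (23,p2)}
  {21, 22, 23} × {p1, p2} = {(21,p1), (21,p2), (22,p1), (22,p2), (23,p1), (23,p2)}
These 13 distinct sets form the basis B.
Close under arbitrary unions to get τ_{X×Y}; counting gives |τ_{X×Y}| = 25.


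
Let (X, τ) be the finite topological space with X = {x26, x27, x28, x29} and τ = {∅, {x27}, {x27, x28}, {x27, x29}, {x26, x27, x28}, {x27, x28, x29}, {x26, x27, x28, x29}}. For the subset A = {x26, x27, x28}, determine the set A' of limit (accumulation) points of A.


A' = {x26, x28, x29}

For each x ∈ X, list the open sets U ∈ τ with x ∈ U, then check whether U ∩ (A ∖ {x}) ≠ ∅ for every such U.
  x = x26: opens ∋ x are {x26, x27, x28}, {x26, x27, x28, x29}; each meets A ∖ {x26}, so x IS a limit point.
  x = x27: open {x27} ∋ x has {x27} ∩ (A ∖ {x27}) = ∅, so x is NOT a limit point.
  x = x28: opens ∋ x are {x27, x28}, {x26, x27, x28}, {x27, x28, x29}, {x26, x27, x28, x29}; each meets A ∖ {x28}, so x IS a limit point.
  x = x29: opens ∋ x are {x27, x29}, {x27, x28, x29}, {x26, x27, x28, x29}; each meets A ∖ {x29}, so x IS a limit point.
Collecting: A' = {x26, x28, x29}.


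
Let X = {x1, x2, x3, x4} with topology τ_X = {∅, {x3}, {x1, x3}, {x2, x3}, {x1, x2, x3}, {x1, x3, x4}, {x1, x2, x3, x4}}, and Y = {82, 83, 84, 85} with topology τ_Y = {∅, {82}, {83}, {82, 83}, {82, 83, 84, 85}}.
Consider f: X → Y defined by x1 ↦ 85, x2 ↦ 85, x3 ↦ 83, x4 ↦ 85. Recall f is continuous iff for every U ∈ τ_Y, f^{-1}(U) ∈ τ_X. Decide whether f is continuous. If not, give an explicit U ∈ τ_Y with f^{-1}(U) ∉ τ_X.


f IS continuous.

Compute f^{-1}(U) for each U ∈ τ_Y:
  U = ∅: f^{-1}(U) = ∅ ∈ τ_X ✓.
  U = {82}: f^{-1}(U) = ∅ ∈ τ_X ✓.
  U = {83}: f^{-1}(U) = {x3} ∈ τ_X ✓.
  U = {82, 83}: f^{-1}(U) = {x3} ∈ τ_X ✓.
  U = {82, 83, 84, 85}: f^{-1}(U) = {x1, x2, x3, x4} ∈ τ_X ✓.
Every preimage lies in τ_X, so f IS continuous.


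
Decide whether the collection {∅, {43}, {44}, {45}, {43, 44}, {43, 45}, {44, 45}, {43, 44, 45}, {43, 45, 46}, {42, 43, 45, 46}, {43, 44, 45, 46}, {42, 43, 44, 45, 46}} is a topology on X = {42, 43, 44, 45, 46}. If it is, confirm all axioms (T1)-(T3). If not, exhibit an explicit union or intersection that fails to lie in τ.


τ IS a topology on X.

Axiom (T1): ∅ ∈ τ? Yes; X ∈ τ? Yes.
Axiom (T2/T3): check pairwise unions and intersections of members of τ.
All pairwise intersections and unions checked — each lies in τ. Therefore τ satisfies (T1), (T2), (T3): it IS a topology on X.


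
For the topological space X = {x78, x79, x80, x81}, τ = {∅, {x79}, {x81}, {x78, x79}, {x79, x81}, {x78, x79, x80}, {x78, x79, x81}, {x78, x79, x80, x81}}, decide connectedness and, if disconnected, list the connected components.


(X, τ) is disconnected; components = [{x81}, {x78, x79, x80}].

Find clopen sets (U ∈ τ with X ∖ U ∈ τ):
  U = ∅, X ∖ U = {x78, x79, x80, x81} — both open, so U is clopen.
  U = {x81}, X ∖ U = {x78, x79, x80} — both open, so U is clopen.
  U = {x78, x79, x80}, X ∖ U = {x81} — both open, so U is clopen.
  U = {x78, x79, x80, x81}, X ∖ U = ∅ — both open, so U is clopen.
Nontrivial clopen(s) exist: e.g. {x78, x79, x80}. So (X, τ) is disconnected.
Compute connected components by grouping points that agree on all clopens:
  component: {x81}
  component: {x78, x79, x80}


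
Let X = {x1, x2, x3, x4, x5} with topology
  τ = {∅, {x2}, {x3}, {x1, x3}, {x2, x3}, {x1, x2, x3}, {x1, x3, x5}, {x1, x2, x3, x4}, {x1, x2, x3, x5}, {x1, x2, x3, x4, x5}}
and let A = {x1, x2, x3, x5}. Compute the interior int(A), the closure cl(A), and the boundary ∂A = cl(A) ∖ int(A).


int(A) = {x1, x2, x3, x5}, cl(A) = {x1, x2, x3, x4, x5}, ∂A = {x4}.

Closed sets in (X, τ) are complements of opens:
  closed(X, τ) = {∅, {x4}, {x5}, {x2, x4}, {x4, x5}, {x1, x4, x5}, {x2, x4, x5}, {x1, x2, x4, x5}, {x1, x3, x4, x5}, {x1, x2, x3, x4, x5}}.
int(A) = ⋃ {U ∈ τ : U ⊆ A}. Opens contained in A: ∅, {x2}, {x3}, {x1, x3}, {x2, x3}, {x1, x2, x3}, {x1, x3, x5}, {x1, x2, x3, x5}.
Taking the union of these: int(A) = {x1, x2, x3, x5}.
cl(A) = ⋂ {C closed : A ⊆ C}. Closed sets containing A: {x1, x2, x3, x4, x5}.
Intersecting these: cl(A) = {x1, x2, x3, x4, x5}.
∂A = cl(A) ∖ int(A) = {x1, x2, x3, x4, x5} ∖ {x1, x2, x3, x5} = {x4}.


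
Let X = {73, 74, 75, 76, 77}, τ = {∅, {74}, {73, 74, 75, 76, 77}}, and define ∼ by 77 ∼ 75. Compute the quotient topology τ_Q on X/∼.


X/∼ = {[73], [74], [75=77], [76]}; |τ_Q| = 3.

Equivalence classes: [73], [74], [75=77], [76].
Quotient map π: X → X/∼ sends 73 ↦ [73], 74 ↦ [74], 75 ↦ [75=77], 76 ↦ [76], 77 ↦ [75=77].
For each subset V ⊆ X/∼, compute π^{-1}(V) ⊆ X and check whether π^{-1}(V) ∈ τ. V is open in τ_Q iff π^{-1}(V) ∈ τ.
  V = {}: π^{-1}(V) = ∅ ∈ τ ✓.
  V = {[73]}: π^{-1}(V) = {73} ∉ τ ✗.
  V = {[74]}: π^{-1}(V) = {74} ∈ τ ✓.
  V = {[73], [74]}: π^{-1}(V) = {73, 74} ∉ τ ✗.
  V = {[75=77]}: π^{-1}(V) = {75, 77} ∉ τ ✗.
  V = {[73], [75=77]}: π^{-1}(V) = {73, 75, 77} ∉ τ ✗.
  V = {[74], [75=77]}: π^{-1}(V) = {74, 75, 77} ∉ τ ✗.
  V = {[73], [74], [75=77]}: π^{-1}(V) = {73, 74, 75, 77} ∉ τ ✗.
  V = {[76]}: π^{-1}(V) = {76} ∉ τ ✗.
  V = {[73], [76]}: π^{-1}(V) = {73, 76} ∉ τ ✗.
  V = {[74], [76]}: π^{-1}(V) = {74, 76} ∉ τ ✗.
  V = {[73], [74], [76]}: π^{-1}(V) = {73, 74, 76} ∉ τ ✗.
  V = {[75=77], [76]}: π^{-1}(V) = {75, 76, 77} ∉ τ ✗.
  V = {[73], [75=77], [76]}: π^{-1}(V) = {73, 75, 76, 77} ∉ τ ✗.
  V = {[74], [75=77], [76]}: π^{-1}(V) = {74, 75, 76, 77} ∉ τ ✗.
  V = {[73], [74], [75=77], [76]}: π^{-1}(V) = {73, 74, 75, 76, 77} ∈ τ ✓.
Open sets in the quotient: τ_Q = {{}, {[74]}, {[73], [74], [75=77], [76]}} (3 elements).


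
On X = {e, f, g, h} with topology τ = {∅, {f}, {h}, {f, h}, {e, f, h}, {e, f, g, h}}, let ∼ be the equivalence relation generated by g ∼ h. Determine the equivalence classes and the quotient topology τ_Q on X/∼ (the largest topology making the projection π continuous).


X/∼ = {[e], [f], [g=h]}; |τ_Q| = 3.

Equivalence classes: [e], [f], [g=h].
Quotient map π: X → X/∼ sends e ↦ [e], f ↦ [f], g ↦ [g=h], h ↦ [g=h].
For each subset V ⊆ X/∼, compute π^{-1}(V) ⊆ X and check whether π^{-1}(V) ∈ τ. V is open in τ_Q iff π^{-1}(V) ∈ τ.
  V = {}: π^{-1}(V) = ∅ ∈ τ ✓.
  V = {[e]}: π^{-1}(V) = {e} ∉ τ ✗.
  V = {[f]}: π^{-1}(V) = {f} ∈ τ ✓.
  V = {[e], [f]}: π^{-1}(V) = {e, f} ∉ τ ✗.
  V = {[g=h]}: π^{-1}(V) = {g, h} ∉ τ ✗.
  V = {[e], [g=h]}: π^{-1}(V) = {e, g, h} ∉ τ ✗.
  V = {[f], [g=h]}: π^{-1}(V) = {f, g, h} ∉ τ ✗.
  V = {[e], [f], [g=h]}: π^{-1}(V) = {e, f, g, h} ∈ τ ✓.
Open sets in the quotient: τ_Q = {{}, {[f]}, {[e], [f], [g=h]}} (3 elements).


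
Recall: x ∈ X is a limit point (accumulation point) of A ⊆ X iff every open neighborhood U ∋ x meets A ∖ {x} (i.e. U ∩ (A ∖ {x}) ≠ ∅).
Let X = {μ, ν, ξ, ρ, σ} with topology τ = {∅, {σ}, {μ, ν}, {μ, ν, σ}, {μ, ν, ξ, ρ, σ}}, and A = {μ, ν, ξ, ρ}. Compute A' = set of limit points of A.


A' = {μ, ν, ξ, ρ}

For each x ∈ X, list the open sets U ∈ τ with x ∈ U, then check whether U ∩ (A ∖ {x}) ≠ ∅ for every such U.
  x = μ: opens ∋ x are {μ, ν}, {μ, ν, σ}, {μ, ν, ξ, ρ, σ}; each meets A ∖ {μ}, so x IS a limit point.
  x = ν: opens ∋ x are {μ, ν}, {μ, ν, σ}, {μ, ν, ξ, ρ, σ}; each meets A ∖ {ν}, so x IS a limit point.
  x = ξ: opens ∋ x are {μ, ν, ξ, ρ, σ}; each meets A ∖ {ξ}, so x IS a limit point.
  x = ρ: opens ∋ x are {μ, ν, ξ, ρ, σ}; each meets A ∖ {ρ}, so x IS a limit point.
  x = σ: open {σ} ∋ x has {σ} ∩ (A ∖ {σ}) = ∅, so x is NOT a limit point.
Collecting: A' = {μ, ν, ξ, ρ}.


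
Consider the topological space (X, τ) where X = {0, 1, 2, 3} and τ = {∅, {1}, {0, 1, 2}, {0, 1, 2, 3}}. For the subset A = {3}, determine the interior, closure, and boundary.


int(A) = ∅, cl(A) = {3}, ∂A = {3}.

Closed sets in (X, τ) are complements of opens:
  closed(X, τ) = {∅, {3}, {0, 2, 3}, {0, 1, 2, 3}}.
int(A) = ⋃ {U ∈ τ : U ⊆ A}. Opens contained in A: ∅.
Taking the union of these: int(A) = ∅.
cl(A) = ⋂ {C closed : A ⊆ C}. Closed sets containing A: {3}, {0, 2, 3}, {0, 1, 2, 3}.
Intersecting these: cl(A) = {3}.
∂A = cl(A) ∖ int(A) = {3} ∖ ∅ = {3}.


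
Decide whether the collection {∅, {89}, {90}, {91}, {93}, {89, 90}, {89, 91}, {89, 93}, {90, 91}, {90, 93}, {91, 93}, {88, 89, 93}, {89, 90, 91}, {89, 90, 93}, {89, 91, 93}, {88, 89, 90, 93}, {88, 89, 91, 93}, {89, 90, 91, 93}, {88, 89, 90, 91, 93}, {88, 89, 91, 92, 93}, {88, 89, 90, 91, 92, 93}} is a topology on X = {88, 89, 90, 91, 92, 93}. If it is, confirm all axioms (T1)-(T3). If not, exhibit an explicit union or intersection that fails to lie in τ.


τ is NOT a topology on X.

Axiom (T1): ∅ ∈ τ? Yes; X ∈ τ? Yes.
Axiom (T2/T3): check pairwise unions and intersections of members of τ.
Counterexample for (T2): {90} ∪ {91, 93} = {90, 91, 93} ∉ τ. Therefore τ is NOT a topology.


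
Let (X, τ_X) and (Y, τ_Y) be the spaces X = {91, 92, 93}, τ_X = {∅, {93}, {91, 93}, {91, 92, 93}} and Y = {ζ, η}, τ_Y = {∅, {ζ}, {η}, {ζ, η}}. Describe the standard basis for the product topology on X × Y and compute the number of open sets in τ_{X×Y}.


Basis B = {∅ × ∅, {93} × {ζ}, {93} × {η}, {91, 93} × {ζ}, {91, 93} × {η}, {93} × {ζ, η}, {91, 92, 93} × {ζ}, {91, 92, 93} × {η}, {91, 93} × {ζ, η}, {91, 92, 93} × {ζ, η}}; |τ_{X×Y}| = 16.

Enumerate products U × V with U ∈ τ_X, V ∈ τ_Y (deduplicated):
  ∅ × ∅ = {} (∅)
  {93} × {ζ} = {(93,ζ)}
  {93} × {η} = {(93,η)}
  {91, 93} × {ζ} = {(91,ζ), (93,ζ)}
  {91, 93} × {η} = {(91,η), (93,η)}
  {93} × {ζ, η} = {(93,ζ), (93,η)}
  {91, 92, 93} × {ζ} = {(91,ζ), (92,ζ), (93,ζ)}
  {91, 92, 93} × {η} = {(91,η), (92,η), (93,η)}
  {91, 93} × {ζ, η} = {(91,ζ), (91,η), (93,ζ), (93,η)}
  {91, 92, 93} × {ζ, η} = {(91,ζ), (91,η), (92,ζ), (92,η), (93,ζ), (93,η)}
These 10 distinct sets form the basis B.
Close under arbitrary unions to get τ_{X×Y}; counting gives |τ_{X×Y}| = 16.


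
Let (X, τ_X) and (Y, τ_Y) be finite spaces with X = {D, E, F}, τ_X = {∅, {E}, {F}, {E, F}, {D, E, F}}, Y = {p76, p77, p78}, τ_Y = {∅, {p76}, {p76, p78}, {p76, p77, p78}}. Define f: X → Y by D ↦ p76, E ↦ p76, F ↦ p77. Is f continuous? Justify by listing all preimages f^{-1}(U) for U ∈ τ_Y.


f is NOT continuous.

Compute f^{-1}(U) for each U ∈ τ_Y:
  U = ∅: f^{-1}(U) = ∅ ∈ τ_X ✓.
  U = {p76}: f^{-1}(U) = {D, E} ∉ τ_X ✗.
  U = {p76, p78}: f^{-1}(U) = {D, E} ∉ τ_X ✗.
  U = {p76, p77, p78}: f^{-1}(U) = {D, E, F} ∈ τ_X ✓.
Found U = {p76} with f^{-1}(U) = {D, E} not in τ_X. Therefore f is NOT continuous.


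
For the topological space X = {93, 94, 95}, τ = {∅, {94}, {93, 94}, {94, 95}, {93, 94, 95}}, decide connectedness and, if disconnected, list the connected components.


(X, τ) is connected.

Find clopen sets (U ∈ τ with X ∖ U ∈ τ):
  U = ∅, X ∖ U = {93, 94, 95} — both open, so U is clopen.
  U = {93, 94, 95}, X ∖ U = ∅ — both open, so U is clopen.
Only trivial clopens (∅ and X) exist, so (X, τ) is connected.
Compute connected components by grouping points that agree on all clopens:
  component: {93, 94, 95}


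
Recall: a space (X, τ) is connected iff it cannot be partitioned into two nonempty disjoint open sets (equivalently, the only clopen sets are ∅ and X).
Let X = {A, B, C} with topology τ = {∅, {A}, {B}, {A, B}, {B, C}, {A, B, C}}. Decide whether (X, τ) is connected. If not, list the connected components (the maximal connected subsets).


(X, τ) is disconnected; components = [{A}, {B, C}].

Find clopen sets (U ∈ τ with X ∖ U ∈ τ):
  U = ∅, X ∖ U = {A, B, C} — both open, so U is clopen.
  U = {A}, X ∖ U = {B, C} — both open, so U is clopen.
  U = {B, C}, X ∖ U = {A} — both open, so U is clopen.
  U = {A, B, C}, X ∖ U = ∅ — both open, so U is clopen.
Nontrivial clopen(s) exist: e.g. {A}. So (X, τ) is disconnected.
Compute connected components by grouping points that agree on all clopens:
  component: {A}
  component: {B, C}


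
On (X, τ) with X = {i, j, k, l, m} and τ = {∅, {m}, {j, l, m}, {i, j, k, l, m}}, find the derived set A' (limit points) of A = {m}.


A' = {i, j, k, l}

For each x ∈ X, list the open sets U ∈ τ with x ∈ U, then check whether U ∩ (A ∖ {x}) ≠ ∅ for every such U.
  x = i: opens ∋ x are {i, j, k, l, m}; each meets A ∖ {i}, so x IS a limit point.
  x = j: opens ∋ x are {j, l, m}, {i, j, k, l, m}; each meets A ∖ {j}, so x IS a limit point.
  x = k: opens ∋ x are {i, j, k, l, m}; each meets A ∖ {k}, so x IS a limit point.
  x = l: opens ∋ x are {j, l, m}, {i, j, k, l, m}; each meets A ∖ {l}, so x IS a limit point.
  x = m: open {m} ∋ x has {m} ∩ (A ∖ {m}) = ∅, so x is NOT a limit point.
Collecting: A' = {i, j, k, l}.


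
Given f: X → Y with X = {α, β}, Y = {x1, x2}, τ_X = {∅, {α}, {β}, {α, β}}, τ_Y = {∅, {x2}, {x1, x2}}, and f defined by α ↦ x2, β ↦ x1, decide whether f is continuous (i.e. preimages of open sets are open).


f IS continuous.

Compute f^{-1}(U) for each U ∈ τ_Y:
  U = ∅: f^{-1}(U) = ∅ ∈ τ_X ✓.
  U = {x2}: f^{-1}(U) = {α} ∈ τ_X ✓.
  U = {x1, x2}: f^{-1}(U) = {α, β} ∈ τ_X ✓.
Every preimage lies in τ_X, so f IS continuous.


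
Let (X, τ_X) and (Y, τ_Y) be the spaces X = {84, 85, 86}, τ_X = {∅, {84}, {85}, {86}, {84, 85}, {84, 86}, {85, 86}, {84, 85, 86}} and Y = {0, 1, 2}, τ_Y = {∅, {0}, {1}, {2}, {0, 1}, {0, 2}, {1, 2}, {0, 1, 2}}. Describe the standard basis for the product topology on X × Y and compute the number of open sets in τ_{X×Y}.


Basis B = {∅ × ∅, {84} × {0}, {84} × {1}, {84} × {2}, {85} × {0}, {85} × {1}, {85} × {2}, {86} × {0}, {86} × {1}, {86} × {2}, {84} × {0, 1}, {84} × {0, 2}, {84, 85} × {0}, {84, 86} × {0}, {84} × {1, 2}, {84, 85} × {1}, {84, 86} × {1}, {84, 85} × {2}, {84, 86} × {2}, {85} × {0, 1}, {85} × {0, 2}, {85, 86} × {0}, {85} × {1, 2}, {85, 86} × {1}, {85, 86} × {2}, {86} × {0, 1}, {86} × {0, 2}, {86} × {1, 2}, {84} × {0, 1, 2}, {84, 85, 86} × {0}, {84, 85, 86} × {1}, {84, 85, 86} × {2}, {85} × {0, 1, 2}, {86} × {0, 1, 2}, {84, 85} × {0, 1}, {84, 86} × {0, 1}, {84, 85} × {0, 2}, {84, 86} × {0, 2}, {84, 85} × {1, 2}, {84, 86} × {1, 2}, {85, 86} × {0, 1}, {85, 86} × {0, 2}, {85, 86} × {1, 2}, {84, 85} × {0, 1, 2}, {84, 86} × {0, 1, 2}, {84, 85, 86} × {0, 1}, {84, 85, 86} × {0, 2}, {84, 85, 86} × {1, 2}, {85, 86} × {0, 1, 2}, {84, 85, 86} × {0, 1, 2}}; |τ_{X×Y}| = 512.

Enumerate products U × V with U ∈ τ_X, V ∈ τ_Y (deduplicated):
  ∅ × ∅ = {} (∅)
  {84} × {0} = {(84,0)}
  {84} × {1} = {(84,1)}
  {84} × {2} = {(84,2)}
  {85} × {0} = {(85,0)}
  {85} × {1} = {(85,1)}
  {85} × {2} = {(85,2)}
  {86} × {0} = {(86,0)}
  {86} × {1} = {(86,1)}
  {86} × {2} = {(86,2)}
  {84} × {0, 1} = {(84,0), (84,1)}
  {84} × {0, 2} = {(84,0), (84,2)}
  {84, 85} × {0} = {(84,0), (85,0)}
  {84, 86} × {0} = {(84,0), (86,0)}
  {84} × {1, 2} = {(84,1), (84,2)}
  {84, 85} × {1} = {(84,1), (85,1)}
  {84, 86} × {1} = {(84,1), (86,1)}
  {84, 85} × {2} = {(84,2), (85,2)}
  {84, 86} × {2} = {(84,2), (86,2)}
  {85} × {0, 1} = {(85,0), (85,1)}
  {85} × {0, 2} = {(85,0), (85,2)}
  {85, 86} × {0} = {(85,0), (86,0)}
  {85} × {1, 2} = {(85,1), (85,2)}
  {85, 86} × {1} = {(85,1), (86,1)}
  {85, 86} × {2} = {(85,2), (86,2)}
  {86} × {0, 1} = {(86,0), (86,1)}
  {86} × {0, 2} = {(86,0), (86,2)}
  {86} × {1, 2} = {(86,1), (86,2)}
  {84} × {0, 1, 2} = {(84,0), (84,1), (84,2)}
  {84, 85, 86} × {0} = {(84,0), (85,0), (86,0)}
  {84, 85, 86} × {1} = {(84,1), (85,1), (86,1)}
  {84, 85, 86} × {2} = {(84,2), (85,2), (86,2)}
  {85} × {0, 1, 2} = {(85,0), (85,1), (85,2)}
  {86} × {0, 1, 2} = {(86,0), (86,1), (86,2)}
  {84, 85} × {0, 1} = {(84,0), (84,1), (85,0), (85,1)}
  {84, 86} × {0, 1} = {(84,0), (84,1), (86,0), (86,1)}
  {84, 85} × {0, 2} = {(84,0), (84,2), (85,0), (85,2)}
  {84, 86} × {0, 2} = {(84,0), (84,2), (86,0), (86,2)}
  {84, 85} × {1, 2} = {(84,1), (84,2), (85,1), (85,2)}
  {84, 86} × {1, 2} = {(84,1), (84,2), (86,1), (86,2)}
  {85, 86} × {0, 1} = {(85,0), (85,1), (86,0), (86,1)}
  {85, 86} × {0, 2} = {(85,0), (85,2), (86,0), (86,2)}
  {85, 86} × {1, 2} = {(85,1), (85,2), (86,1), (86,2)}
  {84, 85} × {0, 1, 2} = {(84,0), (84,1), (84,2), (85,0), (85,1), (85,2)}
  {84, 86} × {0, 1, 2} = {(84,0), (84,1), (84,2), (86,0), (86,1), (86,2)}
  {84, 85, 86} × {0, 1} = {(84,0), (84,1), (85,0), (85,1), (86,0), (86,1)}
  {84, 85, 86} × {0, 2} = {(84,0), (84,2), (85,0), (85,2), (86,0), (86,2)}
  {84, 85, 86} × {1, 2} = {(84,1), (84,2), (85,1), (85,2), (86,1), (86,2)}
  {85, 86} × {0, 1, 2} = {(85,0), (85,1), (85,2), (86,0), (86,1), (86,2)}
  {84, 85, 86} × {0, 1, 2} = {(84,0), (84,1), (84,2), (85,0), (85,1), (85,2), (86,0), (86,1), (86,2)}
These 50 distinct sets form the basis B.
Close under arbitrary unions to get τ_{X×Y}; counting gives |τ_{X×Y}| = 512.


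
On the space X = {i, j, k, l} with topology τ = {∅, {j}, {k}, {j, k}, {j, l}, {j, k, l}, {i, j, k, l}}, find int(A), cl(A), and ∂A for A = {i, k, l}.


int(A) = {k}, cl(A) = {i, k, l}, ∂A = {i, l}.

Closed sets in (X, τ) are complements of opens:
  closed(X, τ) = {∅, {i}, {i, k}, {i, l}, {i, j, l}, {i, k, l}, {i, j, k, l}}.
int(A) = ⋃ {U ∈ τ : U ⊆ A}. Opens contained in A: ∅, {k}.
Taking the union of these: int(A) = {k}.
cl(A) = ⋂ {C closed : A ⊆ C}. Closed sets containing A: {i, k, l}, {i, j, k, l}.
Intersecting these: cl(A) = {i, k, l}.
∂A = cl(A) ∖ int(A) = {i, k, l} ∖ {k} = {i, l}.


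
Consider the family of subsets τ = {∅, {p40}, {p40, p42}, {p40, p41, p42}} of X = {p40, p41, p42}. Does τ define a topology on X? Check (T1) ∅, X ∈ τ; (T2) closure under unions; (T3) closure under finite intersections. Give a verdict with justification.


τ IS a topology on X.

Axiom (T1): ∅ ∈ τ? Yes; X ∈ τ? Yes.
Axiom (T2/T3): check pairwise unions and intersections of members of τ.
All pairwise intersections and unions checked — each lies in τ. Therefore τ satisfies (T1), (T2), (T3): it IS a topology on X.


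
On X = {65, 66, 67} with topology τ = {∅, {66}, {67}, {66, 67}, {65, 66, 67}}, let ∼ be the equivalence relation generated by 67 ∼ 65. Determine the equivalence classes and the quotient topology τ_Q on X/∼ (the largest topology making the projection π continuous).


X/∼ = {[65=67], [66]}; |τ_Q| = 3.

Equivalence classes: [65=67], [66].
Quotient map π: X → X/∼ sends 65 ↦ [65=67], 66 ↦ [66], 67 ↦ [65=67].
For each subset V ⊆ X/∼, compute π^{-1}(V) ⊆ X and check whether π^{-1}(V) ∈ τ. V is open in τ_Q iff π^{-1}(V) ∈ τ.
  V = {}: π^{-1}(V) = ∅ ∈ τ ✓.
  V = {[65=67]}: π^{-1}(V) = {65, 67} ∉ τ ✗.
  V = {[66]}: π^{-1}(V) = {66} ∈ τ ✓.
  V = {[65=67], [66]}: π^{-1}(V) = {65, 66, 67} ∈ τ ✓.
Open sets in the quotient: τ_Q = {{}, {[66]}, {[65=67], [66]}} (3 elements).


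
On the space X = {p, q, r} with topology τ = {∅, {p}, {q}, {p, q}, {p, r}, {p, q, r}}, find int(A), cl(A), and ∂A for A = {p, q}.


int(A) = {p, q}, cl(A) = {p, q, r}, ∂A = {r}.

Closed sets in (X, τ) are complements of opens:
  closed(X, τ) = {∅, {q}, {r}, {p, r}, {q, r}, {p, q, r}}.
int(A) = ⋃ {U ∈ τ : U ⊆ A}. Opens contained in A: ∅, {p}, {q}, {p, q}.
Taking the union of these: int(A) = {p, q}.
cl(A) = ⋂ {C closed : A ⊆ C}. Closed sets containing A: {p, q, r}.
Intersecting these: cl(A) = {p, q, r}.
∂A = cl(A) ∖ int(A) = {p, q, r} ∖ {p, q} = {r}.


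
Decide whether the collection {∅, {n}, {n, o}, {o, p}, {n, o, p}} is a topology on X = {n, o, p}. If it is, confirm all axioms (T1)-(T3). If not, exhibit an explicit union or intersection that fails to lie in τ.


τ is NOT a topology on X.

Axiom (T1): ∅ ∈ τ? Yes; X ∈ τ? Yes.
Axiom (T2/T3): check pairwise unions and intersections of members of τ.
Counterexample for (T3): {n, o} ∩ {o, p} = {o} ∉ τ. Therefore τ is NOT a topology.


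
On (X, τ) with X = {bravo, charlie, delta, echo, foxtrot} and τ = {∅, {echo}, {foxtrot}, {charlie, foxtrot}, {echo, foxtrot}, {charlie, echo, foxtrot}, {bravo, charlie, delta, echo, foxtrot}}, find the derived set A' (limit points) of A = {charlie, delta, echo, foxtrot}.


A' = {bravo, charlie, delta}

For each x ∈ X, list the open sets U ∈ τ with x ∈ U, then check whether U ∩ (A ∖ {x}) ≠ ∅ for every such U.
  x = bravo: opens ∋ x are {bravo, charlie, delta, echo, foxtrot}; each meets A ∖ {bravo}, so x IS a limit point.
  x = charlie: opens ∋ x are {charlie, foxtrot}, {charlie, echo, foxtrot}, {bravo, charlie, delta, echo, foxtrot}; each meets A ∖ {charlie}, so x IS a limit point.
  x = delta: opens ∋ x are {bravo, charlie, delta, echo, foxtrot}; each meets A ∖ {delta}, so x IS a limit point.
  x = echo: open {echo} ∋ x has {echo} ∩ (A ∖ {echo}) = ∅, so x is NOT a limit point.
  x = foxtrot: open {foxtrot} ∋ x has {foxtrot} ∩ (A ∖ {foxtrot}) = ∅, so x is NOT a limit point.
Collecting: A' = {bravo, charlie, delta}.


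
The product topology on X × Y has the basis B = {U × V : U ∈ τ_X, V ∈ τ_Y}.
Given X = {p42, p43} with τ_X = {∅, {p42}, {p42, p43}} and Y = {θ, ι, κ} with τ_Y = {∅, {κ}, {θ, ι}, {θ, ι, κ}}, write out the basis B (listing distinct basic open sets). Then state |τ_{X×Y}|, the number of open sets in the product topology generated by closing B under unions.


Basis B = {∅ × ∅, {p42} × {κ}, {p42} × {θ, ι}, {p42, p43} × {κ}, {p42} × {θ, ι, κ}, {p42, p43} × {θ, ι}, {p42, p43} × {θ, ι, κ}}; |τ_{X×Y}| = 9.

Enumerate products U × V with U ∈ τ_X, V ∈ τ_Y (deduplicated):
  ∅ × ∅ = {} (∅)
  {p42} × {κ} = {(p42,κ)}
  {p42} × {θ, ι} = {(p42,θ), (p42,ι)}
  {p42, p43} × {κ} = {(p42,κ), (p43,κ)}
  {p42} × {θ, ι, κ} = {(p42,θ), (p42,ι), (p42,κ)}
  {p42, p43} × {θ, ι} = {(p42,θ), (p42,ι), (p43,θ), (p43,ι)}
  {p42, p43} × {θ, ι, κ} = {(p42,θ), (p42,ι), (p42,κ), (p43,θ), (p43,ι), (p43,κ)}
These 7 distinct sets form the basis B.
Close under arbitrary unions to get τ_{X×Y}; counting gives |τ_{X×Y}| = 9.


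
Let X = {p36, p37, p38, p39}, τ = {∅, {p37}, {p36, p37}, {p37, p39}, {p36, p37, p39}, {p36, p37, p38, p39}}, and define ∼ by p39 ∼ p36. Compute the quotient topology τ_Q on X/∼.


X/∼ = {[p36=p39], [p37], [p38]}; |τ_Q| = 4.

Equivalence classes: [p36=p39], [p37], [p38].
Quotient map π: X → X/∼ sends p36 ↦ [p36=p39], p37 ↦ [p37], p38 ↦ [p38], p39 ↦ [p36=p39].
For each subset V ⊆ X/∼, compute π^{-1}(V) ⊆ X and check whether π^{-1}(V) ∈ τ. V is open in τ_Q iff π^{-1}(V) ∈ τ.
  V = {}: π^{-1}(V) = ∅ ∈ τ ✓.
  V = {[p36=p39]}: π^{-1}(V) = {p36, p39} ∉ τ ✗.
  V = {[p37]}: π^{-1}(V) = {p37} ∈ τ ✓.
  V = {[p36=p39], [p37]}: π^{-1}(V) = {p36, p37, p39} ∈ τ ✓.
  V = {[p38]}: π^{-1}(V) = {p38} ∉ τ ✗.
  V = {[p36=p39], [p38]}: π^{-1}(V) = {p36, p38, p39} ∉ τ ✗.
  V = {[p37], [p38]}: π^{-1}(V) = {p37, p38} ∉ τ ✗.
  V = {[p36=p39], [p37], [p38]}: π^{-1}(V) = {p36, p37, p38, p39} ∈ τ ✓.
Open sets in the quotient: τ_Q = {{}, {[p37]}, {[p36=p39], [p37]}, {[p36=p39], [p37], [p38]}} (4 elements).


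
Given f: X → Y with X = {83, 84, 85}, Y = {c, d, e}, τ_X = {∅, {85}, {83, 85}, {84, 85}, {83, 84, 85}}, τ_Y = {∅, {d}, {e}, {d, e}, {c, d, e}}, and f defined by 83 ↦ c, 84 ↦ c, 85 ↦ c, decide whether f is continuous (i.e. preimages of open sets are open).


f IS continuous.

Compute f^{-1}(U) for each U ∈ τ_Y:
  U = ∅: f^{-1}(U) = ∅ ∈ τ_X ✓.
  U = {d}: f^{-1}(U) = ∅ ∈ τ_X ✓.
  U = {e}: f^{-1}(U) = ∅ ∈ τ_X ✓.
  U = {d, e}: f^{-1}(U) = ∅ ∈ τ_X ✓.
  U = {c, d, e}: f^{-1}(U) = {83, 84, 85} ∈ τ_X ✓.
Every preimage lies in τ_X, so f IS continuous.


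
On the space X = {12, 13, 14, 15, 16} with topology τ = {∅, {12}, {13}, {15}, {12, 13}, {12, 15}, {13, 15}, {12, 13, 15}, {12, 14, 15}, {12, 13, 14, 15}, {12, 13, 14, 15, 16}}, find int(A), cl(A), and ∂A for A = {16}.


int(A) = ∅, cl(A) = {16}, ∂A = {16}.

Closed sets in (X, τ) are complements of opens:
  closed(X, τ) = {∅, {16}, {13, 16}, {14, 16}, {12, 14, 16}, {13, 14, 16}, {14, 15, 16}, {12, 13, 14, 16}, {12, 14, 15, 16}, {13, 14, 15, 16}, {12, 13, 14, 15, 16}}.
int(A) = ⋃ {U ∈ τ : U ⊆ A}. Opens contained in A: ∅.
Taking the union of these: int(A) = ∅.
cl(A) = ⋂ {C closed : A ⊆ C}. Closed sets containing A: {16}, {13, 16}, {14, 16}, {12, 14, 16}, {13, 14, 16}, {14, 15, 16}, {12, 13, 14, 16}, {12, 14, 15, 16}, {13, 14, 15, 16}, {12, 13, 14, 15, 16}.
Intersecting these: cl(A) = {16}.
∂A = cl(A) ∖ int(A) = {16} ∖ ∅ = {16}.


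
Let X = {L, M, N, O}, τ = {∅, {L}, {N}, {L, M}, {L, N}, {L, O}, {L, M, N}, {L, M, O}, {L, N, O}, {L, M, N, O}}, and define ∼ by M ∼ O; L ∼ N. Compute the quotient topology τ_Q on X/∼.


X/∼ = {[L=N], [M=O]}; |τ_Q| = 3.

Equivalence classes: [L=N], [M=O].
Quotient map π: X → X/∼ sends L ↦ [L=N], M ↦ [M=O], N ↦ [L=N], O ↦ [M=O].
For each subset V ⊆ X/∼, compute π^{-1}(V) ⊆ X and check whether π^{-1}(V) ∈ τ. V is open in τ_Q iff π^{-1}(V) ∈ τ.
  V = {}: π^{-1}(V) = ∅ ∈ τ ✓.
  V = {[L=N]}: π^{-1}(V) = {L, N} ∈ τ ✓.
  V = {[M=O]}: π^{-1}(V) = {M, O} ∉ τ ✗.
  V = {[L=N], [M=O]}: π^{-1}(V) = {L, M, N, O} ∈ τ ✓.
Open sets in the quotient: τ_Q = {{}, {[L=N]}, {[L=N], [M=O]}} (3 elements).


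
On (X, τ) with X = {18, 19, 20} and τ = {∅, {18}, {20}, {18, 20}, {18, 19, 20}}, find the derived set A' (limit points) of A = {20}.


A' = {19}

For each x ∈ X, list the open sets U ∈ τ with x ∈ U, then check whether U ∩ (A ∖ {x}) ≠ ∅ for every such U.
  x = 18: open {18} ∋ x has {18} ∩ (A ∖ {18}) = ∅, so x is NOT a limit point.
  x = 19: opens ∋ x are {18, 19, 20}; each meets A ∖ {19}, so x IS a limit point.
  x = 20: open {20} ∋ x has {20} ∩ (A ∖ {20}) = ∅, so x is NOT a limit point.
Collecting: A' = {19}.
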